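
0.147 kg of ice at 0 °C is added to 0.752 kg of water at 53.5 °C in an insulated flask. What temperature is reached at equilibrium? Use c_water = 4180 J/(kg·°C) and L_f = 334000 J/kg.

Energy balance with sensible and latent terms:
melt ice: 0.147×334000 = 49098; warm the meltwater: 614.46 T; water cools: 0.752×4180×(T − 53.5) = 3143.4(T − 53.5)
3757.8 T = 168170 − 49098 = 119072
T ≈ 31.69 °C. Since T > 0 °C, the all-ice-melts assumption holds.

T_f ≈ 31.7 °C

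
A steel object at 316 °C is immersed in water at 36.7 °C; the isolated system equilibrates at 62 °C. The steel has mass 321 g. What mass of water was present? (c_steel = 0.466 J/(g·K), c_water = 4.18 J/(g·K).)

Conservation of energy gives ΣQ = 0:
321×0.466×(62 − 316) + m×4.18×(62 − 36.7) = 0
105.75 m = 37995
m = 37995/105.75 ≈ 359.3 g

m ≈ 359 g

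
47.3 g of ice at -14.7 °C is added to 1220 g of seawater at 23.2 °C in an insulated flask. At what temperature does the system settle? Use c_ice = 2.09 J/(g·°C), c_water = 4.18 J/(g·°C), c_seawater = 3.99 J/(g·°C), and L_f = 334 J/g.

Energy conservation, ΣQ = 0:
warm ice to 0 °C: 47.3·2.09·(0 − (-14.7)) = 1453.2
  fusion: m_ice L_f = 47.3·334 = 15798
  meltwater 0→T: 47.3·4.18·T = 197.71 T
  seawater cools: 1220·3.99·(T − 23.2) = 4867.8(T − 23.2)
5065.5 T = 112933 − 17251 = 95682
T ≈ 18.89 °C — above 0 °C, consistent with complete melting.

T_f ≈ 18.9 °C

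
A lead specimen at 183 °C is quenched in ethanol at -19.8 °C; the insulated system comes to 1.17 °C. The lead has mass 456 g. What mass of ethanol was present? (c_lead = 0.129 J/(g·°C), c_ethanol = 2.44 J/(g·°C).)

m ≈ 209 g

|Q_lead| = |Q_ethanol|:
456·0.129·(183 − 1.17) = m·2.44·(1.17 − (-19.8))
51.17 m = 10696  ⇒  m ≈ 209 g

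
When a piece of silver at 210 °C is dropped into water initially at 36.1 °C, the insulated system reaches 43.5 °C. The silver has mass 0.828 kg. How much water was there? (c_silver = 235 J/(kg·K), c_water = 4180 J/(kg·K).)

m ≈ 1.05 kg

Heat gained plus heat lost sum to zero:
0.828·235·(43.5 − 210) + m·4180·(43.5 − 36.1) = 0
30932 m = 32398
m = 32398/30932 ≈ 1.047 kg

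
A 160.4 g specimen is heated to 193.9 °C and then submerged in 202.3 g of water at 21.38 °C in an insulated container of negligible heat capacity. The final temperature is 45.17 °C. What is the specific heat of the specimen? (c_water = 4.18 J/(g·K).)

c ≈ 0.843 J/(g·K)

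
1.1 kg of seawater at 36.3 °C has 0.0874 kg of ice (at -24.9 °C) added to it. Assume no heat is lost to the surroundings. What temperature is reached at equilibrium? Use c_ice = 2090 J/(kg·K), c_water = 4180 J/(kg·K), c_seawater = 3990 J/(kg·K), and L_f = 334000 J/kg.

Sum of m c ΔT and latent-heat terms is zero:
warm ice to 0 °C: 0.0874×2090×(0 − (-24.9)) = 4548.4; fusion: m_ice L_f = 0.0874×334000 = 29192; warm the meltwater: 365.33 T; seawater: 4389(T − 36.3)
4754.3 T = 159321 − 33740 = 125581
T ≈ 26.41 °C. Since T > 0 °C, the all-ice-melts assumption holds.

T_f ≈ 26.4 °C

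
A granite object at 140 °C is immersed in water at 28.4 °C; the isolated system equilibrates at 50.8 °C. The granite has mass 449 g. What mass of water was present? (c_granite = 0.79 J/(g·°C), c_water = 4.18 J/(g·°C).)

m ≈ 338 g

Heat gained plus heat lost sum to zero:
449×0.79×(50.8 − 140) + m×4.18×(50.8 − 28.4) = 0
93.63 m = 31640
m = 31640/93.63 ≈ 337.9 g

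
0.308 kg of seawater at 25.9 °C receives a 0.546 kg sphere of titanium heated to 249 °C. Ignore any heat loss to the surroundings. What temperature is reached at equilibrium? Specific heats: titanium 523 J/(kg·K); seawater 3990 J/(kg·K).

|Q_titanium| = |Q_seawater|:
0.546×523×(249 − T) = 0.308×3990×(T − 25.9)
285.56(249 − T) = 1228.9(T − 25.9)
1514.5 T = 102933  ⇒  T ≈ 67.97 °C

T_f ≈ 68.0 °C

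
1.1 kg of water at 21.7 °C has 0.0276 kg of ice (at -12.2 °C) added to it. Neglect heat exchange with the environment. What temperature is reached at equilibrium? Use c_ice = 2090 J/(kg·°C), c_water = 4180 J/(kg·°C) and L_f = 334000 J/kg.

T_f ≈ 19.1 °C

Heat gained plus heat lost sum to zero:
warm ice to 0 °C: 0.0276·2090·(0 − (-12.2)) = 703.74
  latent heat to melt: 0.0276·334000 = 9218.4
  warm the meltwater: 115.37 T
  water: 4598(T − 21.7)
4713.4 T = 99777 − 9922.1 = 89854
T ≈ 19.06 °C. Since T > 0 °C, the all-ice-melts assumption holds.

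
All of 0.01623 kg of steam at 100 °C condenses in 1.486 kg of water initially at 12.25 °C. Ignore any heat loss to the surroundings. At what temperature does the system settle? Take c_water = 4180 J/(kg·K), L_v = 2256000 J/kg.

Conservation of energy gives ΣQ = 0:
condense steam: −0.01623·2256000 = −36615
  condensate cools 100→T: 0.01623·4180·(T − 100) = 67.84(T − 100)
  original water: 6211.5(T − 12.25)
6279.3 T = 36615 + 6784.1 + 76091 = 119490
T ≈ 19.03 °C, under the boiling point, so the assumption holds.

T_f ≈ 19.0 °C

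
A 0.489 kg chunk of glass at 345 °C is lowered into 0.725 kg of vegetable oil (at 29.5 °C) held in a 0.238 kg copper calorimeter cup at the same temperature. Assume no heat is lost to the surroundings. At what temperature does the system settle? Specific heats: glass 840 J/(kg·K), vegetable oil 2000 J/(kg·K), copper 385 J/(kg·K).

T_f ≈ 95.9 °C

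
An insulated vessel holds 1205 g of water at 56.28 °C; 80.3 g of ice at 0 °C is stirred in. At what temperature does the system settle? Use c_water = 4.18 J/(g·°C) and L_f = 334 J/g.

T_f ≈ 47.8 °C

Heat gained plus heat lost sum to zero:
fusion: m_ice L_f = 80.3×334 = 26820; warm the meltwater: 335.65 T; water cools: 1205×4.18×(T − 56.28) = 5036.9(T − 56.28)
5372.6 T = 283477 − 26820 = 256657
T ≈ 47.77 °C. Since T > 0 °C, the all-ice-melts assumption holds.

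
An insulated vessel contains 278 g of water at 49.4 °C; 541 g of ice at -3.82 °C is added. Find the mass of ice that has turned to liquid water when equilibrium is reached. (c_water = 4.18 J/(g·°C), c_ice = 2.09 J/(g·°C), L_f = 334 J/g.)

Heat available from the water dropping to 0 °C: 278×4.18×49.4 = 57405 J.
Of that, 541×2.09×3.82 = 4319.2 J goes to bring the ice to 0 °C, leaving 53086 J.
To melt every bit of ice: 541×334 = 180694 J.
53086 J < 180694 J, so only part of the ice melts and the system sits at 0 °C.
m_melt = 53086 / L_f = 158.9 g.

m_melted ≈ 159 g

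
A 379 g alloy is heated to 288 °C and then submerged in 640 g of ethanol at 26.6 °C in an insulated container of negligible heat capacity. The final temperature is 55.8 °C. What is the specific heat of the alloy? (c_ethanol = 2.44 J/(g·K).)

c ≈ 0.518 J/(g·K)

m_s c (T_s − T_f) = m_ethanol c_ethanol (T_f − T_0):
379·c·(288 − 55.8) = 640·2.44·(55.8 − 26.6)
88004 c = 45599  ⇒  c ≈ 0.5181 J/(g·K)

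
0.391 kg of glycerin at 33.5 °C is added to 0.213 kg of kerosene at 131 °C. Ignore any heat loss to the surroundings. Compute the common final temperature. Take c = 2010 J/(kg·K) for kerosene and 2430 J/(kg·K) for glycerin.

T_f ≈ 63.8 °C

Heat gained plus heat lost sum to zero:
0.213·2010·(T − 131) + 0.391·2430·(T − 33.5) = 0
428.13(T − 131) + 950.13(T − 33.5) = 0
1378.3 T = 87914
T = 87914 / 1378.3 = 63.8 °C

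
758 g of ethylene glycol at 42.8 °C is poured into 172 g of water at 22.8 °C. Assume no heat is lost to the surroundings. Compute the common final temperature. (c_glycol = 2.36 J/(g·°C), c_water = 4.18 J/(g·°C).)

T_f ≈ 37.1 °C

Conservation of energy gives ΣQ = 0:
758·2.36·(T − 42.8) + 172·4.18·(T − 22.8) = 0
(1788.9 + 718.96) T = 1788.9·42.8 + 718.96·22.8
T ≈ 37.07 °C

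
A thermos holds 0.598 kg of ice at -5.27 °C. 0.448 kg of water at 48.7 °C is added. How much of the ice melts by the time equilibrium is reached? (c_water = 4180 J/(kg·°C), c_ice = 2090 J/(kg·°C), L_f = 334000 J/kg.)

Cooling the water to 0 °C releases 0.448×4180×48.7 = 91198 J.
Warming the ice to 0 °C takes 0.598×2090×5.27 = 6586.6 J, leaving 84611 J for melting.
To melt every bit of ice: 0.598×334000 = 199732 J.
That's not enough to melt it all — equilibrium is at 0 °C with ice remaining.
Mass melted = 84611/334000 ≈ 0.2533 kg.

m_melted ≈ 0.253 kg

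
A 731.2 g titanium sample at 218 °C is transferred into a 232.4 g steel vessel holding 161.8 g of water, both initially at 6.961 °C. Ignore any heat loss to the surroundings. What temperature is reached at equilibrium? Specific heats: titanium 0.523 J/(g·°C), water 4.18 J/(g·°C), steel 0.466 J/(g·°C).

T_f ≈ 76.1 °C

Heat gained plus heat lost sum to zero:
731.2×0.523×(T − 218) + 161.8×4.18×(T − 6.961) + 232.4×0.466×(T − 6.961) = 0
1167 T = 88829
T = 88829 / 1167 = 76.1 °C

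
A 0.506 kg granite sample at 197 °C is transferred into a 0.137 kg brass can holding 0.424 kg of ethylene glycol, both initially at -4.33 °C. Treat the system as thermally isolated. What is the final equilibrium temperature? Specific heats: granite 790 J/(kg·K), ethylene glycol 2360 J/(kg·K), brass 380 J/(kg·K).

T_f ≈ 51.1 °C

With ΣQ=0 the equilibrium temperature is the m·c-weighted mean:
T_f = (399.74*197 + 1000.6*(-4.33) + 52.06*(-4.33)) / (399.74 + 1000.6 + 52.06)
    = 74191 / 1452.4 ≈ 51.08 °C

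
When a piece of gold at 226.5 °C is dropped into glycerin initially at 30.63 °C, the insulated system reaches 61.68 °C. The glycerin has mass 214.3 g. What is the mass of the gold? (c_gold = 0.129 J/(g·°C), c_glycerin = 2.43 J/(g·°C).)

Heat lost by the gold = heat gained by the glycerin:
m×0.129×(226.5 − 61.68) = 214.3×2.43×(61.68 − 30.63)
21.26 m = 16169  ⇒  m ≈ 760.5 g

m ≈ 760 g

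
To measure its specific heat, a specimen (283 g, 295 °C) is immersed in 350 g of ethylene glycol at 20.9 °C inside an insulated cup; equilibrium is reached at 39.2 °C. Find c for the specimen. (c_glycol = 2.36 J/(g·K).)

c ≈ 0.209 J/(g·K)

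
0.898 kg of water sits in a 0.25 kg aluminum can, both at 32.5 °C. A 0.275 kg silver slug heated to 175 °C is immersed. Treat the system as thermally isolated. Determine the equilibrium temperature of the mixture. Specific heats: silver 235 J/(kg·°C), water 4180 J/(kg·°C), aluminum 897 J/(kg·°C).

T_f ≈ 34.8 °C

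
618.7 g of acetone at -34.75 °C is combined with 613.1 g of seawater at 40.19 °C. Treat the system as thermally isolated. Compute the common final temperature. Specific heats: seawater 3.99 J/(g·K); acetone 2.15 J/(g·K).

Energy conservation, ΣQ = 0:
613.1·3.99·(T − 40.19) + 618.7·2.15·(T − (-34.75)) = 0
3776.5 T = 52091
T = 52091/3776.5 ≈ 13.79 °C

T_f ≈ 13.8 °C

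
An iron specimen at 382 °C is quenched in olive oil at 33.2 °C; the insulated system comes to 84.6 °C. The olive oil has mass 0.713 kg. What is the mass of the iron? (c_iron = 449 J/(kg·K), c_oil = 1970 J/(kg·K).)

m ≈ 0.541 kg

Taking heat into each body as positive, Σ m c ΔT = 0:
m×449×(84.6 − 382) + 0.713×1970×(84.6 − 33.2) = 0
-133533 m = -72197
m = -72197/-133533 ≈ 0.5407 kg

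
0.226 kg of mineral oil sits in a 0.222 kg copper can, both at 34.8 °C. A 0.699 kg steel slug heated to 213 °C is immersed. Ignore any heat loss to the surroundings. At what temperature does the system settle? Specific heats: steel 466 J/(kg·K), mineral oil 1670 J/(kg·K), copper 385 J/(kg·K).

T_f ≈ 108.4 °C

T_f is the heat-capacity-weighted average of the initial temperatures:
T_f = (325.73·213 + 377.42·34.8 + 85.47·34.8) / (325.73 + 377.42 + 85.47)
    = 85490 / 788.62 ≈ 108.40 °C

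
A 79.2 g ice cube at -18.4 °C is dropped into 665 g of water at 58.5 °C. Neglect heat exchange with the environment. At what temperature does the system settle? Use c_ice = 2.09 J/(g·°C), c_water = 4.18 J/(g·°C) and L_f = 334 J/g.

T_f ≈ 42.8 °C

Taking heat into each body as positive, Σ m c ΔT = 0:
ice -18.4→0 °C: 79.2·2.09·18.4 = 3045.7; fusion: m_ice L_f = 79.2·334 = 26453; meltwater 0→T: 79.2·4.18·T = 331.06 T; water: 2779.7(T − 58.5)
3110.8 T = 162612 − 29499 = 133114
T ≈ 42.79 °C (positive, so assuming full melt was valid).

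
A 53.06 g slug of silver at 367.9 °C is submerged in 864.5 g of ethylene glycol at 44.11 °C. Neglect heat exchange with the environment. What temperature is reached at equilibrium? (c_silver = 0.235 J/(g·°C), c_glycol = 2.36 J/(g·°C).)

T_f is the heat-capacity-weighted average of the initial temperatures:
T_f = (12.47×367.9 + 2040.2×44.11) / (12.47 + 2040.2)
    = 94581 / 2052.7 ≈ 46.08 °C

T_f ≈ 46.1 °C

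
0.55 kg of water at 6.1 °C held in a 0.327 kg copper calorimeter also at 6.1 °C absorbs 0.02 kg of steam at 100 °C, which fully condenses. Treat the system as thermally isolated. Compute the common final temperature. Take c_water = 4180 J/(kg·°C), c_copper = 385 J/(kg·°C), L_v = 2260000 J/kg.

T_f ≈ 27.2 °C

Taking heat into each body as positive, Σ m c ΔT = 0:
latent heat released on condensation: 0.02×2260000 = 45200; condensed water 100 °C→T: 83.6(T − 100); original water: 2299(T − 6.1); cup: 125.9(T − 6.1)
2508.5 T = 45200 + 8360 + 14792 = 68352
T ≈ 27.25 °C (< 100 °C, so full condensation is consistent).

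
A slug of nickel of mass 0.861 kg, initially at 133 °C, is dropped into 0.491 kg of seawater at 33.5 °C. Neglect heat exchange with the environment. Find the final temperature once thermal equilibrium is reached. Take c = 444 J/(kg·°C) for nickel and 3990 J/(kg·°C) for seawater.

T_f ≈ 49.7 °C

Heat gained plus heat lost sum to zero:
0.861*444*(T − 133) + 0.491*3990*(T − 33.5) = 0
(382.28 + 1959.1) T = 382.28*133 + 1959.1*33.5
T = 116473/2341.4 ≈ 49.75 °C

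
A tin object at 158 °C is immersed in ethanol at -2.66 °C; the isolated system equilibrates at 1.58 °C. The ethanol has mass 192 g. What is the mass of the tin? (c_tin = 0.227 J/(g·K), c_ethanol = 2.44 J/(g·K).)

Heat lost by the tin = heat gained by the ethanol:
m·0.227·(158 − 1.58) = 192·2.44·(1.58 − (-2.66))
35.51 m = 1986.4  ⇒  m ≈ 55.94 g

m ≈ 55.9 g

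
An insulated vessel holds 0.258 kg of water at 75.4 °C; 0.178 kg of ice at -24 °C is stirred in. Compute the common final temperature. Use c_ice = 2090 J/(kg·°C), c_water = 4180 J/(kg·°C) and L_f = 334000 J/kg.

Taking heat into each body as positive, Σ m c ΔT = 0:
ice -24→0 °C: 0.178×2090×24 = 8928.5; latent heat to melt: 0.178×334000 = 59452; meltwater 0→T: 0.178×4180×T = 744.04 T; water: 1078.4(T − 75.4)
1822.5 T = 81314 − 68380 = 12934
T ≈ 7.10 °C — above 0 °C, consistent with complete melting.

T_f ≈ 7.1 °C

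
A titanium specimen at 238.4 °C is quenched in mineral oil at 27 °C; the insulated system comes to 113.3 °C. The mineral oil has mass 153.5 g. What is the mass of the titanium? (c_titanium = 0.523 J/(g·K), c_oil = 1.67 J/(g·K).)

m ≈ 338 g

Conservation of energy gives ΣQ = 0:
m·0.523·(113.3 − 238.4) + 153.5·1.67·(113.3 − 27) = 0
-65.43 m = -22123
m = -22123/-65.43 ≈ 338.1 g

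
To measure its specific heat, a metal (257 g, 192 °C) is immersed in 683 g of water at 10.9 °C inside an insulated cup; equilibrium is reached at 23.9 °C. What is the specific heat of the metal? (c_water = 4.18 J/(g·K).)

c ≈ 0.859 J/(g·K)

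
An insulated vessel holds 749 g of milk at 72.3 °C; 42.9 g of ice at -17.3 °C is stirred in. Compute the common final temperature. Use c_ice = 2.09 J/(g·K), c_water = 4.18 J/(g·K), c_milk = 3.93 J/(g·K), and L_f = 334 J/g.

T_f ≈ 63.1 °C

Net heat exchanged in the isolated system is zero:
warm ice to 0 °C: 42.9×2.09×(0 − (-17.3)) = 1551.1; melt ice: 42.9×334 = 14329; meltwater 0→T: 42.9×4.18×T = 179.32 T; milk cools: 749×3.93×(T − 72.3) = 2943.6(T − 72.3)
3122.9 T = 212820 − 15880 = 196940
T ≈ 63.06 °C. Since T > 0 °C, the all-ice-melts assumption holds.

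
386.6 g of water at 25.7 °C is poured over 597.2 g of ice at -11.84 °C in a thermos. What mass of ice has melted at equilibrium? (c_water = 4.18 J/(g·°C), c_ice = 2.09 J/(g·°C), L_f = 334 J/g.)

m_melted ≈ 80.1 g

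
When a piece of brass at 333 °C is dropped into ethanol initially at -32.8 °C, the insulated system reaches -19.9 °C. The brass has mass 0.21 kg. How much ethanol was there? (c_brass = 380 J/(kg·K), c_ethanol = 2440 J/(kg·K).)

|Q_brass| = |Q_ethanol|:
0.21·380·(333 − -19.9) = m·2440·(-19.9 − (-32.8))
31476 m = 28161  ⇒  m ≈ 0.8947 kg

m ≈ 0.895 kg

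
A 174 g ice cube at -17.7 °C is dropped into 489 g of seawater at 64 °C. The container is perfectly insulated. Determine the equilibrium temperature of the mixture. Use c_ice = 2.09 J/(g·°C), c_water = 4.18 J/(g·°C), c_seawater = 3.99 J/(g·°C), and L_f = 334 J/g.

Net heat exchanged in the isolated system is zero:
ice -17.7→0 °C: 174×2.09×17.7 = 6436.8; melt ice: 174×334 = 58116; warm the meltwater: 727.32 T; seawater cools: 489×3.99×(T − 64) = 1951.1(T − 64)
2678.4 T = 124871 − 64553 = 60318
T ≈ 22.52 °C — above 0 °C, consistent with complete melting.

T_f ≈ 22.5 °C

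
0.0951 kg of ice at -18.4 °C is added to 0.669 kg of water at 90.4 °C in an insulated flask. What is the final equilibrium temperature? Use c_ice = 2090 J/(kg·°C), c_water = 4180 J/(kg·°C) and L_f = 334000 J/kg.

T_f ≈ 68.1 °C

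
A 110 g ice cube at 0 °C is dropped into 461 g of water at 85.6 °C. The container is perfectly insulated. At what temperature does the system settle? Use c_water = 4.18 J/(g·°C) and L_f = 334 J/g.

T_f ≈ 53.7 °C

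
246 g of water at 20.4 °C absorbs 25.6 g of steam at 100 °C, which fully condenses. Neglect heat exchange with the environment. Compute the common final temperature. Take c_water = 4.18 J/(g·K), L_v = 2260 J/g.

T_f ≈ 78.9 °C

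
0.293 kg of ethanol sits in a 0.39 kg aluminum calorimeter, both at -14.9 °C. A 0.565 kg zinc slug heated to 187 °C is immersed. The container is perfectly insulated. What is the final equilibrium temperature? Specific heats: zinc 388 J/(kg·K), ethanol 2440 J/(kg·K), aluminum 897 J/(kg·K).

T_f ≈ 19.6 °C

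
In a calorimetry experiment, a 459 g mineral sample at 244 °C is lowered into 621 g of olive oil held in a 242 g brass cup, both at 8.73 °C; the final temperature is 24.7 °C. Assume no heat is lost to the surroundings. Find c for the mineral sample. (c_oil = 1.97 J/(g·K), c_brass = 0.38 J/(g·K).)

c ≈ 0.209 J/(g·K)

Energy conservation, ΣQ = 0:
459·c·(24.7 − 244) + 621·1.97·(24.7 − 8.73) + 242·0.38·(24.7 − 8.73) = 0
-100659 c = -21006
c = -21006/-100659 ≈ 0.2087 J/(g·K)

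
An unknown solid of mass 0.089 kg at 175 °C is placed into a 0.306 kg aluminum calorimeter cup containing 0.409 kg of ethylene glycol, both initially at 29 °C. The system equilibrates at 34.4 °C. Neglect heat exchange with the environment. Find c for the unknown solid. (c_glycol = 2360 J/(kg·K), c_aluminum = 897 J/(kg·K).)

c ≈ 535 J/(kg·K)

Let T be the final temperature. ΣQ_i = 0:
0.089×c×(34.4 − 175) + 0.409×2360×(34.4 − 29) + 0.306×897×(34.4 − 29) = 0
-12.51 c = -6694.5
c = -6694.5/-12.51 ≈ 535 J/(kg·K)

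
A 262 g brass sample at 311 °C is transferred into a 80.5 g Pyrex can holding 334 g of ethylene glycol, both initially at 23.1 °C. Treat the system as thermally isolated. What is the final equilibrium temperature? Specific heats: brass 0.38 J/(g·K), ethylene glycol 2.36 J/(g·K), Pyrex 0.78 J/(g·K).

T_f ≈ 53.3 °C

T_f is the heat-capacity-weighted average of the initial temperatures:
T_f = (99.56*311 + 788.24*23.1 + 62.79*23.1) / (99.56 + 788.24 + 62.79)
    = 50622 / 950.59 ≈ 53.25 °C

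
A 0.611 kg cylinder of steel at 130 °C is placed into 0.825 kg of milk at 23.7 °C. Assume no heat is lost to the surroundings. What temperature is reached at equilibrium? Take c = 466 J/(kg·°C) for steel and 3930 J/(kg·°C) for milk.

|Q_steel| = |Q_milk|:
0.611×466×(130 − T) = 0.825×3930×(T − 23.7)
284.73(130 − T) = 3242.2(T − 23.7)
3527 T = 113856  ⇒  T ≈ 32.28 °C

T_f ≈ 32.3 °C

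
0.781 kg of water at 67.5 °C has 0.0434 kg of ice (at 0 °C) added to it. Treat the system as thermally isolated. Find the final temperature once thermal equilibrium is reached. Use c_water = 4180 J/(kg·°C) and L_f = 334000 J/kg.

Conservation of energy gives ΣQ = 0:
fusion: m_ice L_f = 0.0434·334000 = 14496
  warm the meltwater: 181.41 T
  water: 3264.6(T − 67.5)
3446 T = 220359 − 14496 = 205864
T ≈ 59.74 °C (positive, so assuming full melt was valid).

T_f ≈ 59.7 °C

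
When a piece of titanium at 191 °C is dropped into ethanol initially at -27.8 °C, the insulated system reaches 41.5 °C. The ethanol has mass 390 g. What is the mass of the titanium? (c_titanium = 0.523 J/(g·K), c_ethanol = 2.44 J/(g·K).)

m ≈ 843 g

|Q_titanium| = |Q_ethanol|:
m×0.523×(191 − 41.5) = 390×2.44×(41.5 − (-27.8))
78.19 m = 65946  ⇒  m ≈ 843.4 g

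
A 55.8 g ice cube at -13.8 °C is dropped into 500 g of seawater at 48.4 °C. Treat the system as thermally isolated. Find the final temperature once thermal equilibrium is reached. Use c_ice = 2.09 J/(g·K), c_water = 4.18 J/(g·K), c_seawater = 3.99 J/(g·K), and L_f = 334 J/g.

T_f ≈ 34.2 °C

Net heat exchanged in the isolated system is zero:
warm ice to 0 °C: 55.8·2.09·(0 − (-13.8)) = 1609.4
  latent heat to melt: 55.8·334 = 18637
  meltwater 0→T: 55.8·4.18·T = 233.24 T
  seawater: 1995(T − 48.4)
2228.2 T = 96558 − 20247 = 76311
T ≈ 34.25 °C — above 0 °C, consistent with complete melting.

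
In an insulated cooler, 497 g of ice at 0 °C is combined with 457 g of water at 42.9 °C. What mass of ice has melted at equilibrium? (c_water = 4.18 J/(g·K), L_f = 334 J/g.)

m_melted ≈ 245 g

Cooling the water to 0 °C releases 457×4.18×42.9 = 81950 J.
To melt every bit of ice: 497×334 = 165998 J.
81950 J < 165998 J, so only part of the ice melts and the system sits at 0 °C.
m_melt = 81950 / L_f = 245.4 g.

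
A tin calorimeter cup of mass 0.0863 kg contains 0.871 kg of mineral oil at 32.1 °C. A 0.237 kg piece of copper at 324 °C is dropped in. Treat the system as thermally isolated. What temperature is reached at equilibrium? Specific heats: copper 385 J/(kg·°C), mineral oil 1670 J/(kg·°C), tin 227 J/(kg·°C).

T_f ≈ 49.1 °C

Net heat exchanged in the isolated system is zero:
0.237·385·(T − 324) + 0.871·1670·(T − 32.1) + 0.0863·227·(T − 32.1) = 0
(91.24 + 1454.6 + 19.59) T = 91.24·324 + 1454.6·32.1 + 19.59·32.1
T ≈ 49.11 °C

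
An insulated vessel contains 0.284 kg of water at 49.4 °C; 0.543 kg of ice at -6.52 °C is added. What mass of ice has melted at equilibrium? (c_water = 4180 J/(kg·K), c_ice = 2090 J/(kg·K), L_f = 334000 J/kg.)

m_melted ≈ 0.153 kg

Cooling the water to 0 °C releases 0.284·4180·49.4 = 58644 J.
Warming the ice to 0 °C takes 0.543·2090·6.52 = 7399.4 J, leaving 51244 J for melting.
To melt every bit of ice: 0.543·334000 = 181362 J.
51244 J < 181362 J, so only part of the ice melts and the system sits at 0 °C.
Mass melted = 51244/334000 ≈ 0.1534 kg.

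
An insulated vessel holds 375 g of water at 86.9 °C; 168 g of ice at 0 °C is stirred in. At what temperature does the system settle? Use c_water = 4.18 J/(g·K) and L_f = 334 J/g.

T_f ≈ 35.3 °C

Heat gained plus heat lost sum to zero:
latent heat to melt: 168×334 = 56112; meltwater 0→T: 168×4.18×T = 702.24 T; water: 1567.5(T − 86.9)
2269.7 T = 136216 − 56112 = 80104
T ≈ 35.29 °C — above 0 °C, consistent with complete melting.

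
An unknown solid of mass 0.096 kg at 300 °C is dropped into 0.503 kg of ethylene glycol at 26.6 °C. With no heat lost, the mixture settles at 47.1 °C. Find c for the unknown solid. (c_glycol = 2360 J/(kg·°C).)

c ≈ 1000 J/(kg·°C)

Heat lost by the unknown solid = heat gained by the glycol:
0.096·c·(300 − 47.1) = 0.503·2360·(47.1 − 26.6)
24.28 c = 24335  ⇒  c ≈ 1002 J/(kg·°C)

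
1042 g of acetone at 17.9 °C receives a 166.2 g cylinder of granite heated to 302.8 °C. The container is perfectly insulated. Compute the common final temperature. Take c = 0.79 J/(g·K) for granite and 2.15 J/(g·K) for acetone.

T_f is the heat-capacity-weighted average of the initial temperatures:
T_f = (131.3*302.8 + 2240.3*17.9) / (131.3 + 2240.3)
    = 79858 / 2371.6 ≈ 33.67 °C

T_f ≈ 33.7 °C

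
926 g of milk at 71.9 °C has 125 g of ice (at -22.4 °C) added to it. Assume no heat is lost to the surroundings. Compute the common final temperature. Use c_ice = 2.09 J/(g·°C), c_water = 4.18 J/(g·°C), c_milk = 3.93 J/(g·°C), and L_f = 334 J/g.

T_f ≈ 51.4 °C

Setting the total heat transfer to zero:
ice -22.4→0 °C: 125×2.09×22.4 = 5852
  fusion: m_ice L_f = 125×334 = 41750
  meltwater 0→T: 125×4.18×T = 522.5 T
  milk: 3639.2(T − 71.9)
4161.7 T = 261657 − 47602 = 214055
T ≈ 51.43 °C. Since T > 0 °C, the all-ice-melts assumption holds.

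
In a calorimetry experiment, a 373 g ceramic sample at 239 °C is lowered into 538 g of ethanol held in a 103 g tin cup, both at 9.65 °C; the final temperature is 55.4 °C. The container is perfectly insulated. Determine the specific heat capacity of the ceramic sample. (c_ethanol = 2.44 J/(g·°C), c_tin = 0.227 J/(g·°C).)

Let T be the final temperature. ΣQ_i = 0:
373×c×(55.4 − 239) + 538×2.44×(55.4 − 9.65) + 103×0.227×(55.4 − 9.65) = 0
-68483 c = -61127
c = -61127/-68483 ≈ 0.8926 J/(g·°C)

c ≈ 0.893 J/(g·°C)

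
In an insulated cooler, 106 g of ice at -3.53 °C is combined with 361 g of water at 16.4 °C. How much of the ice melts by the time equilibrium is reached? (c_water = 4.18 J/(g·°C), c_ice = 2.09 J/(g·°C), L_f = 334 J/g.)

m_melted ≈ 71.8 g

Water can give up m c ΔT = 361×4.18×16.4 = 24747 J before reaching 0 °C.
Of that, 106×2.09×3.53 = 782.04 J goes to bring the ice to 0 °C, leaving 23965 J.
Fully melting the ice requires m_ice L_f = 106×334 = 35404 J.
That's not enough to melt it all — equilibrium is at 0 °C with ice remaining.
m_melted×334 = 23965  ⇒  m_melted ≈ 71.75 g.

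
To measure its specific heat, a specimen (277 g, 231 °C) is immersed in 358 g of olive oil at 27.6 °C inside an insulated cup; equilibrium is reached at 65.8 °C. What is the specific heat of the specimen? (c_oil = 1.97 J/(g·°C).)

Net heat exchanged in the isolated system is zero:
277×c×(65.8 − 231) + 358×1.97×(65.8 − 27.6) = 0
-45760 c = -26941
c = -26941/-45760 ≈ 0.5887 J/(g·°C)

c ≈ 0.589 J/(g·°C)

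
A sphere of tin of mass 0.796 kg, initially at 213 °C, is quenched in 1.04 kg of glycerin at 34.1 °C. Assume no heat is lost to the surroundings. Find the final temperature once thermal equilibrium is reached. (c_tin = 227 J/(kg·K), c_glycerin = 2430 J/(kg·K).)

T_f ≈ 46.0 °C

Net heat exchanged in the isolated system is zero:
0.796*227*(T − 213) + 1.04*2430*(T − 34.1) = 0
180.69(T − 213) + 2527.2(T − 34.1) = 0
2707.9 T = 124665
T ≈ 46.04 °C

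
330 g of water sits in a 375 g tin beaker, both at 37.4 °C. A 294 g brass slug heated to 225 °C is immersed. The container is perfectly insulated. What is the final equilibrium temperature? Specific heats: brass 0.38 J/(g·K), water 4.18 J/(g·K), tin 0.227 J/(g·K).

Setting the total heat transfer to zero:
294×0.38×(T − 225) + 330×4.18×(T − 37.4) + 375×0.227×(T − 37.4) = 0
111.72(T − 225) + 1379.4(T − 37.4) + 85.12(T − 37.4) = 0
(111.72 + 1379.4 + 85.12) T = 111.72×225 + 1379.4×37.4 + 85.12×37.4
T = 79910/1576.2 ≈ 50.70 °C

T_f ≈ 50.7 °C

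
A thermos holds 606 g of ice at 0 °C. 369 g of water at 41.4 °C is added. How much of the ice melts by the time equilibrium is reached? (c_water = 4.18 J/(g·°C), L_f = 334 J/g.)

Water can give up m c ΔT = 369×4.18×41.4 = 63856 J before reaching 0 °C.
To melt every bit of ice: 606×334 = 202404 J.
63856 J < 202404 J, so only part of the ice melts and the system sits at 0 °C.
Mass melted = 63856/334 ≈ 191.2 g.

m_melted ≈ 191 g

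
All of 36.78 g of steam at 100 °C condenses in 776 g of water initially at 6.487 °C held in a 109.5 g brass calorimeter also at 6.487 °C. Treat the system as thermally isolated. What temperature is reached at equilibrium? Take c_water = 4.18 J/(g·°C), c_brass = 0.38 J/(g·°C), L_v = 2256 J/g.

T_f ≈ 34.8 °C

Energy balance with sensible and latent terms:
steam→water at 100 °C releases m L_v = 36.78×2256 = 82976; condensed water 100 °C→T: 153.74(T − 100); original water: 3243.7(T − 6.487); brass cup: 109.5×0.38×(T − 6.487) = 41.61(T − 6.487)
3439 T = 82976 + 15374 + 21312 = 119661
T ≈ 34.80 °C (< 100 °C, so full condensation is consistent).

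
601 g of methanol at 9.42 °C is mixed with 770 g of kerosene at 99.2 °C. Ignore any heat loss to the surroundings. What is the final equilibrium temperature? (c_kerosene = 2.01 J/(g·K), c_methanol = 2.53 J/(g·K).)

T_f ≈ 54.7 °C

Heat gained plus heat lost sum to zero:
770·2.01·(T − 99.2) + 601·2.53·(T − 9.42) = 0
1547.7(T − 99.2) + 1520.5(T − 9.42) = 0
(1547.7 + 1520.5) T = 1547.7·99.2 + 1520.5·9.42
T ≈ 54.71 °C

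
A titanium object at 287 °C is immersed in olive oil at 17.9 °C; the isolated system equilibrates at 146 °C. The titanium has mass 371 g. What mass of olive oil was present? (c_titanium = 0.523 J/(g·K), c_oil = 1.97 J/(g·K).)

m ≈ 108 g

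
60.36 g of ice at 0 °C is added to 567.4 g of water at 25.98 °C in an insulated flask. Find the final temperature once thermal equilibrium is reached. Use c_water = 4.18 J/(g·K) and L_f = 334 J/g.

Net heat exchanged in the isolated system is zero:
melt ice: 60.36×334 = 20160; meltwater 0→T: 60.36×4.18×T = 252.3 T; water: 2371.7(T − 25.98)
2624 T = 61618 − 20160 = 41457
T ≈ 15.80 °C (positive, so assuming full melt was valid).

T_f ≈ 15.8 °C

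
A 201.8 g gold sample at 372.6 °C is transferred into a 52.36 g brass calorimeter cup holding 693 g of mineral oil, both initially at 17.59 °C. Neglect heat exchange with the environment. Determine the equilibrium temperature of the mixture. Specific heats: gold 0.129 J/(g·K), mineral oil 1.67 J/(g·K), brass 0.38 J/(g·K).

T_f ≈ 25.3 °C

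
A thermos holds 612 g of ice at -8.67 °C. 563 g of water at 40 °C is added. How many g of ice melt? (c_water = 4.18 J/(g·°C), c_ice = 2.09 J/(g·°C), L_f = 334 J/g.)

Water can give up m c ΔT = 563·4.18·40 = 94134 J before reaching 0 °C.
Warming the ice to 0 °C takes 612·2.09·8.67 = 11090 J, leaving 83044 J for melting.
To melt every bit of ice: 612·334 = 204408 J.
Since 83044 < 204408 J, not all the ice melts; equilibrium is at 0 °C.
Mass melted = 83044/334 ≈ 248.6 g.

m_melted ≈ 249 g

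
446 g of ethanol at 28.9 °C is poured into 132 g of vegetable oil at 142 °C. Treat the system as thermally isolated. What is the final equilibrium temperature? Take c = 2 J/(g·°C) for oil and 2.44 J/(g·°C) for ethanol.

Taking heat into each body as positive, Σ m c ΔT = 0:
132*2*(T − 142) + 446*2.44*(T − 28.9) = 0
1352.2 T = 68938
T = 68938 / 1352.2 = 51 °C

T_f ≈ 51.0 °C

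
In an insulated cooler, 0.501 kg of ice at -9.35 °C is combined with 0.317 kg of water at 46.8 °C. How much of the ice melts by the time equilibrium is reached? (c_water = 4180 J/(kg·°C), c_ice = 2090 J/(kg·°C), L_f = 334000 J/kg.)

m_melted ≈ 0.156 kg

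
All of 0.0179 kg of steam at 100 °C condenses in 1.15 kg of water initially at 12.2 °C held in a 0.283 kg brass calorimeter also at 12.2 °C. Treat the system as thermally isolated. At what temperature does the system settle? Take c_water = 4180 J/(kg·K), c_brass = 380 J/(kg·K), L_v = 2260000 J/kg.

Sum of m c ΔT and latent-heat terms is zero:
steam→water at 100 °C releases m L_v = 0.0179×2260000 = 40454
  condensed water 100 °C→T: 74.82(T − 100)
  water warms: 1.15×4180×(T − 12.2) = 4807(T − 12.2)
  cup: 107.54(T − 12.2)
4989.4 T = 40454 + 7482.2 + 59957 = 107894
T ≈ 21.62 °C (< 100 °C, so full condensation is consistent).

T_f ≈ 21.6 °C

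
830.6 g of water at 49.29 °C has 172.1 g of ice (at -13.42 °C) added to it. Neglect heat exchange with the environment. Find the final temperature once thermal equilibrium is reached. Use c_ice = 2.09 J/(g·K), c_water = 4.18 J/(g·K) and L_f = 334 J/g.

Sum of m c ΔT and latent-heat terms is zero:
ice -13.42→0 °C: 172.1·2.09·13.42 = 4827
  fusion: m_ice L_f = 172.1·334 = 57481
  meltwater 0→T: 172.1·4.18·T = 719.38 T
  water: 3471.9(T − 49.29)
4191.3 T = 171130 − 62308 = 108822
T ≈ 25.96 °C (positive, so assuming full melt was valid).

T_f ≈ 26.0 °C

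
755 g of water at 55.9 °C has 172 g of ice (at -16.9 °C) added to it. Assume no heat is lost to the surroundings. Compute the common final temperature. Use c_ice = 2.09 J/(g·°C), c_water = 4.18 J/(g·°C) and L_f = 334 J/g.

T_f ≈ 29.1 °C

Taking heat into each body as positive, Σ m c ΔT = 0:
ice -16.9→0 °C: 172·2.09·16.9 = 6075.2
  melt ice: 172·334 = 57448
  warm the meltwater: 718.96 T
  water cools: 755·4.18·(T − 55.9) = 3155.9(T − 55.9)
3874.9 T = 176415 − 63523 = 112892
T ≈ 29.13 °C (positive, so assuming full melt was valid).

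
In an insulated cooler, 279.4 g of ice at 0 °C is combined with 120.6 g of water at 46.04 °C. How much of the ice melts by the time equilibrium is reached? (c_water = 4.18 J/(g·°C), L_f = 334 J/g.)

m_melted ≈ 69.5 g

Heat available from the water dropping to 0 °C: 120.6×4.18×46.04 = 23209 J.
Fully melting the ice requires m_ice L_f = 279.4×334 = 93320 J.
23209 J < 93320 J, so only part of the ice melts and the system sits at 0 °C.
m_melt = 23209 / L_f = 69.49 g.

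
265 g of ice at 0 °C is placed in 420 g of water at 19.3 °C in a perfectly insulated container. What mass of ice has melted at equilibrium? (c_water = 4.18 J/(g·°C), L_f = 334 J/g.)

m_melted ≈ 101 g

Heat available from the water dropping to 0 °C: 420·4.18·19.3 = 33883 J.
Fully melting the ice requires m_ice L_f = 265·334 = 88510 J.
Since 33883 < 88510 J, not all the ice melts; equilibrium is at 0 °C.
m_melted·334 = 33883  ⇒  m_melted ≈ 101.4 g.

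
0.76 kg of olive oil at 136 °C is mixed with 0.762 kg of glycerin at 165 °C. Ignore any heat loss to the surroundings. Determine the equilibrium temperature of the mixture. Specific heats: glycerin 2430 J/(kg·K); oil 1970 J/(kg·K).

Net heat exchanged in the isolated system is zero:
0.762·2430·(T − 165) + 0.76·1970·(T − 136) = 0
1851.7(T − 165) + 1497.2(T − 136) = 0
3348.9 T = 509143
T ≈ 152.03 °C

T_f ≈ 152.0 °C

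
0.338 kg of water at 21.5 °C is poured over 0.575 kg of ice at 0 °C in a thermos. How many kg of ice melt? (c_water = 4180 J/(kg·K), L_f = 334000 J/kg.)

m_melted ≈ 0.0909 kg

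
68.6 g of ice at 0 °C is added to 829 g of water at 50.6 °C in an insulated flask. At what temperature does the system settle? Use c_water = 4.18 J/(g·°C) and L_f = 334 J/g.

T_f ≈ 40.6 °C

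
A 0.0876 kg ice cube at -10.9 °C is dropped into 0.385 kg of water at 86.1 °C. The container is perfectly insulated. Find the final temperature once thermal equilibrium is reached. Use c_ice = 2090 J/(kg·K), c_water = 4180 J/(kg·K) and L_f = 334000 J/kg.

T_f ≈ 54.3 °C

Let T be the final temperature. ΣQ_i = 0:
warm ice to 0 °C: 0.0876·2090·(0 − (-10.9)) = 1995.6; melt ice: 0.0876·334000 = 29258; warm the meltwater: 366.17 T; water cools: 0.385·4180·(T − 86.1) = 1609.3(T − 86.1)
1975.5 T = 138561 − 31254 = 107307
T ≈ 54.32 °C (positive, so assuming full melt was valid).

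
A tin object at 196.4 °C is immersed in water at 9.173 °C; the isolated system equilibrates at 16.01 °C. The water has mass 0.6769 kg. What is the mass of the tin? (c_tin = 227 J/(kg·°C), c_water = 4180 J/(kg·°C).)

m ≈ 0.472 kg

|Q_tin| = |Q_water|:
m·227·(196.4 − 16.01) = 0.6769·4180·(16.01 − 9.173)
40949 m = 19345  ⇒  m ≈ 0.4724 kg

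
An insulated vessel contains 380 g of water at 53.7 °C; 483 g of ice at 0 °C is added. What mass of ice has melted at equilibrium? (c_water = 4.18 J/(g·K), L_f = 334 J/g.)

Heat available from the water dropping to 0 °C: 380×4.18×53.7 = 85297 J.
Melting all 483 g of ice would need 483×334 = 161322 J.
Since 85297 < 161322 J, not all the ice melts; equilibrium is at 0 °C.
m_melt = 85297 / L_f = 255.4 g.

m_melted ≈ 255 g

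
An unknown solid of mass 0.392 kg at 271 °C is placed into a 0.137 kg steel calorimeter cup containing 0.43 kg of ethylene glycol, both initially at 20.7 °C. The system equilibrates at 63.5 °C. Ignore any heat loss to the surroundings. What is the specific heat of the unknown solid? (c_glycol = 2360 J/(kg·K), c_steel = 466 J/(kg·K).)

c ≈ 568 J/(kg·K)

Taking heat into each body as positive, Σ m c ΔT = 0:
0.392·c·(63.5 − 271) + 0.43·2360·(63.5 − 20.7) + 0.137·466·(63.5 − 20.7) = 0
-81.34 c = -46166
c = -46166/-81.34 ≈ 567.6 J/(kg·K)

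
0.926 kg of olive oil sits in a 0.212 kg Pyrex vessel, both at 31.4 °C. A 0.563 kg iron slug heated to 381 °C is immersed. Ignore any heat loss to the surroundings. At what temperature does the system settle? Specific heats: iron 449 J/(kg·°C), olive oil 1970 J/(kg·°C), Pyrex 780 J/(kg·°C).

T_f ≈ 70.8 °C

Let T be the final temperature. ΣQ_i = 0:
0.563·449·(T − 381) + 0.926·1970·(T − 31.4) + 0.212·780·(T − 31.4) = 0
252.79(T − 381) + 1824.2(T − 31.4) + 165.36(T − 31.4) = 0
2242.4 T = 158785
T = 158785/2242.4 ≈ 70.81 °C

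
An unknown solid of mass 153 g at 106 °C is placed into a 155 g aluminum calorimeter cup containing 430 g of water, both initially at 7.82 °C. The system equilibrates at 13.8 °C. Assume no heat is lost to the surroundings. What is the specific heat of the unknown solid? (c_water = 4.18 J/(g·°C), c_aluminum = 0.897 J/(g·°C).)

Let T be the final temperature. ΣQ_i = 0:
153×c×(13.8 − 106) + 430×4.18×(13.8 − 7.82) + 155×0.897×(13.8 − 7.82) = 0
-14107 c = -11580
c = -11580/-14107 ≈ 0.8209 J/(g·°C)

c ≈ 0.821 J/(g·°C)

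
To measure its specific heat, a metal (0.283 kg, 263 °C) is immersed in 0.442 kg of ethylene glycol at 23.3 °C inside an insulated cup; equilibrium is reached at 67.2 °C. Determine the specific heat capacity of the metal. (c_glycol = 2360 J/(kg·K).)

Setting the total heat transfer to zero:
0.283·c·(67.2 − 263) + 0.442·2360·(67.2 − 23.3) = 0
-55.41 c = -45793
c = -45793/-55.41 ≈ 826.4 J/(kg·K)

c ≈ 826 J/(kg·K)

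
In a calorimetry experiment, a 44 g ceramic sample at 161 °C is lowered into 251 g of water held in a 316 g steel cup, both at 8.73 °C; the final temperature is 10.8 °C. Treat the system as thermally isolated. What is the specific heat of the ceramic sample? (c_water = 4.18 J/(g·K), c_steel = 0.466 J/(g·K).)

Setting the total heat transfer to zero:
44×c×(10.8 − 161) + 251×4.18×(10.8 − 8.73) + 316×0.466×(10.8 − 8.73) = 0
-6608.8 c = -2476.6
c = -2476.6/-6608.8 ≈ 0.3747 J/(g·K)

c ≈ 0.375 J/(g·K)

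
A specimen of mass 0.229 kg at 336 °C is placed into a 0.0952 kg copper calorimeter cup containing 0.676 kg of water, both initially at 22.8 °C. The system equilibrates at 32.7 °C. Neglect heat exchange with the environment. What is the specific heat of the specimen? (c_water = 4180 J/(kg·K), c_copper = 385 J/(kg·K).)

Conservation of energy gives ΣQ = 0:
0.229×c×(32.7 − 336) + 0.676×4180×(32.7 − 22.8) + 0.0952×385×(32.7 − 22.8) = 0
-69.46 c = -28337
c = -28337/-69.46 ≈ 408 J/(kg·K)

c ≈ 408 J/(kg·K)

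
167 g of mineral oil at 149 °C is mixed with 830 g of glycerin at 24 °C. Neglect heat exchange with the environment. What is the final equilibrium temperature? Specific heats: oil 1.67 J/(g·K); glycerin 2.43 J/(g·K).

Heat gained plus heat lost sum to zero:
167×1.67×(T − 149) + 830×2.43×(T − 24) = 0
278.89(T − 149) + 2016.9(T − 24) = 0
(278.89 + 2016.9) T = 278.89×149 + 2016.9×24
T = 89960/2295.8 ≈ 39.18 °C

T_f ≈ 39.2 °C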